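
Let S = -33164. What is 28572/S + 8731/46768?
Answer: -261675103/387753488 ≈ -0.67485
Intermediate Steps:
28572/S + 8731/46768 = 28572/(-33164) + 8731/46768 = 28572*(-1/33164) + 8731*(1/46768) = -7143/8291 + 8731/46768 = -261675103/387753488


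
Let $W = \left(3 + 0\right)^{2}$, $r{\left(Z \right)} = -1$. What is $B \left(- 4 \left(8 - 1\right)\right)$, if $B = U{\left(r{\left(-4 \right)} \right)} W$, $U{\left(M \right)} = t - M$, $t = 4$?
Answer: $-1260$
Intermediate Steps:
$U{\left(M \right)} = 4 - M$
$W = 9$ ($W = 3^{2} = 9$)
$B = 45$ ($B = \left(4 - -1\right) 9 = \left(4 + 1\right) 9 = 5 \cdot 9 = 45$)
$B \left(- 4 \left(8 - 1\right)\right) = 45 \left(- 4 \left(8 - 1\right)\right) = 45 \left(\left(-4\right) 7\right) = 45 \left(-28\right) = -1260$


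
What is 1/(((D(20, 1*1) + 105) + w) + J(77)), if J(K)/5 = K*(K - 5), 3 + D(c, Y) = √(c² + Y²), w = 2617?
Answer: 30439/926532320 - √401/926532320 ≈ 3.2831e-5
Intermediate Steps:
D(c, Y) = -3 + √(Y² + c²) (D(c, Y) = -3 + √(c² + Y²) = -3 + √(Y² + c²))
J(K) = 5*K*(-5 + K) (J(K) = 5*(K*(K - 5)) = 5*(K*(-5 + K)) = 5*K*(-5 + K))
1/(((D(20, 1*1) + 105) + w) + J(77)) = 1/((((-3 + √((1*1)² + 20²)) + 105) + 2617) + 5*77*(-5 + 77)) = 1/((((-3 + √(1² + 400)) + 105) + 2617) + 5*77*72) = 1/((((-3 + √(1 + 400)) + 105) + 2617) + 27720) = 1/((((-3 + √401) + 105) + 2617) + 27720) = 1/(((102 + √401) + 2617) + 27720) = 1/((2719 + √401) + 27720) = 1/(30439 + √401)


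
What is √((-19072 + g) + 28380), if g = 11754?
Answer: √21062 ≈ 145.13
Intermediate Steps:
√((-19072 + g) + 28380) = √((-19072 + 11754) + 28380) = √(-7318 + 28380) = √21062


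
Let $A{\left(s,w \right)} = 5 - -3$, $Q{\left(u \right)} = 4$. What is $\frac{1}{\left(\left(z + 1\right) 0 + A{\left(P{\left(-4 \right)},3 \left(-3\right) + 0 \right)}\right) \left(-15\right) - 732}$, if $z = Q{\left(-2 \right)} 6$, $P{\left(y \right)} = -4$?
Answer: $- \frac{1}{852} \approx -0.0011737$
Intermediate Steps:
$z = 24$ ($z = 4 \cdot 6 = 24$)
$A{\left(s,w \right)} = 8$ ($A{\left(s,w \right)} = 5 + 3 = 8$)
$\frac{1}{\left(\left(z + 1\right) 0 + A{\left(P{\left(-4 \right)},3 \left(-3\right) + 0 \right)}\right) \left(-15\right) - 732} = \frac{1}{\left(\left(24 + 1\right) 0 + 8\right) \left(-15\right) - 732} = \frac{1}{\left(25 \cdot 0 + 8\right) \left(-15\right) - 732} = \frac{1}{\left(0 + 8\right) \left(-15\right) - 732} = \frac{1}{8 \left(-15\right) - 732} = \frac{1}{-120 - 732} = \frac{1}{-852} = - \frac{1}{852}$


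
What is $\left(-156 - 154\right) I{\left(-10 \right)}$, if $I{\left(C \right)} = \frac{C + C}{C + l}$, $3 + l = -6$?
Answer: $- \frac{6200}{19} \approx -326.32$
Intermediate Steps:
$l = -9$ ($l = -3 - 6 = -9$)
$I{\left(C \right)} = \frac{2 C}{-9 + C}$ ($I{\left(C \right)} = \frac{C + C}{C - 9} = \frac{2 C}{-9 + C}$)
$\left(-156 - 154\right) I{\left(-10 \right)} = \left(-156 - 154\right) 2 \left(-10\right) \frac{1}{-9 - 10} = - 310 \cdot 2 \left(-10\right) \frac{1}{-19} = - 310 \cdot 2 \left(-10\right) \left(- \frac{1}{19}\right) = \left(-310\right) \frac{20}{19} = - \frac{6200}{19}$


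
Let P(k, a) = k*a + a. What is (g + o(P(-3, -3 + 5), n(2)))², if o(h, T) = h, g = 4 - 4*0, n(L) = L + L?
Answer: 0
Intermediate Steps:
P(k, a) = a + a*k (P(k, a) = a*k + a = a + a*k)
n(L) = 2*L
g = 4 (g = 4 + 0 = 4)
(g + o(P(-3, -3 + 5), n(2)))² = (4 + (-3 + 5)*(1 - 3))² = (4 + 2*(-2))² = (4 - 4)² = 0² = 0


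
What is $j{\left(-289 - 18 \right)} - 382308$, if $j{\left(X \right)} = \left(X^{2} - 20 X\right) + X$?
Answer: $-282226$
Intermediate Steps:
$j{\left(X \right)} = X^{2} - 19 X$
$j{\left(-289 - 18 \right)} - 382308 = \left(-289 - 18\right) \left(-19 - 307\right) - 382308 = - 307 \left(-19 - 307\right) - 382308 = \left(-307\right) \left(-326\right) - 382308 = 100082 - 382308 = -282226$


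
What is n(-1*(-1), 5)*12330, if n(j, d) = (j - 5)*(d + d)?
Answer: -493200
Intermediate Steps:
n(j, d) = 2*d*(-5 + j) (n(j, d) = (-5 + j)*(2*d) = 2*d*(-5 + j))
n(-1*(-1), 5)*12330 = (2*5*(-5 - 1*(-1)))*12330 = (2*5*(-5 + 1))*12330 = (2*5*(-4))*12330 = -40*12330 = -493200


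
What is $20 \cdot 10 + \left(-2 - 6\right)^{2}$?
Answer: $264$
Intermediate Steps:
$20 \cdot 10 + \left(-2 - 6\right)^{2} = 200 + \left(-8\right)^{2} = 200 + 64 = 264$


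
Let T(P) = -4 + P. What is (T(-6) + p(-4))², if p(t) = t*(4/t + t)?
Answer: 100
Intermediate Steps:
p(t) = t*(t + 4/t)
(T(-6) + p(-4))² = ((-4 - 6) + (4 + (-4)²))² = (-10 + (4 + 16))² = (-10 + 20)² = 10² = 100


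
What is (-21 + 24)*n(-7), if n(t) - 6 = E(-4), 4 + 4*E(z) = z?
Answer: 12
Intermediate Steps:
E(z) = -1 + z/4
n(t) = 4 (n(t) = 6 + (-1 + (¼)*(-4)) = 6 + (-1 - 1) = 6 - 2 = 4)
(-21 + 24)*n(-7) = (-21 + 24)*4 = 3*4 = 12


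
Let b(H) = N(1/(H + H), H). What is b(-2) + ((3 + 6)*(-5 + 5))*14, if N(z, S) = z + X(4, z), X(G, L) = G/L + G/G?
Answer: -61/4 ≈ -15.250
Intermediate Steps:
X(G, L) = 1 + G/L (X(G, L) = G/L + 1 = 1 + G/L)
N(z, S) = z + (4 + z)/z
b(H) = 1 + 1/(2*H) + 8*H (b(H) = 1 + 1/(H + H) + 4/(1/(H + H)) = 1 + 1/(2*H) + 4/(1/(2*H)) = 1 + 1/(2*H) + 4/((1/(2*H))) = 1 + 1/(2*H) + 4*(2*H) = 1 + 1/(2*H) + 8*H)
b(-2) + ((3 + 6)*(-5 + 5))*14 = (1 + (½)/(-2) + 8*(-2)) + ((3 + 6)*(-5 + 5))*14 = (1 + (½)*(-½) - 16) + (9*0)*14 = (1 - ¼ - 16) + 0*14 = -61/4 + 0 = -61/4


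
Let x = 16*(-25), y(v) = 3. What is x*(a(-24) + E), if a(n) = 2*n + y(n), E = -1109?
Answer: 461600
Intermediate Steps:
x = -400
a(n) = 3 + 2*n (a(n) = 2*n + 3 = 3 + 2*n)
x*(a(-24) + E) = -400*((3 + 2*(-24)) - 1109) = -400*((3 - 48) - 1109) = -400*(-45 - 1109) = -400*(-1154) = 461600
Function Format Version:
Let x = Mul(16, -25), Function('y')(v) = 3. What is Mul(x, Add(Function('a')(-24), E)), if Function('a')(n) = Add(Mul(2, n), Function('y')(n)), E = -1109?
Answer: 461600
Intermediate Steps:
x = -400
Function('a')(n) = Add(3, Mul(2, n)) (Function('a')(n) = Add(Mul(2, n), 3) = Add(3, Mul(2, n)))
Mul(x, Add(Function('a')(-24), E)) = Mul(-400, Add(Add(3, Mul(2, -24)), -1109)) = Mul(-400, Add(Add(3, -48), -1109)) = Mul(-400, Add(-45, -1109)) = Mul(-400, -1154) = 461600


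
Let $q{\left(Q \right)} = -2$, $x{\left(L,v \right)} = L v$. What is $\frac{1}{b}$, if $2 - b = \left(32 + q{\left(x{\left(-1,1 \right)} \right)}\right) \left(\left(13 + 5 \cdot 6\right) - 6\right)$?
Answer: $- \frac{1}{1108} \approx -0.00090253$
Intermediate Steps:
$b = -1108$ ($b = 2 - \left(32 - 2\right) \left(\left(13 + 5 \cdot 6\right) - 6\right) = 2 - 30 \left(\left(13 + 30\right) - 6\right) = 2 - 30 \left(43 - 6\right) = 2 - 30 \cdot 37 = 2 - 1110 = -1108$)
$\frac{1}{b} = \frac{1}{-1108} = - \frac{1}{1108}$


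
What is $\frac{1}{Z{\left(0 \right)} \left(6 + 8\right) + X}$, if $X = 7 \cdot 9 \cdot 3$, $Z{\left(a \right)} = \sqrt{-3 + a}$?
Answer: $\frac{9}{1729} - \frac{2 i \sqrt{3}}{5187} \approx 0.0052053 - 0.00066784 i$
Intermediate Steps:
$X = 189$ ($X = 63 \cdot 3 = 189$)
$\frac{1}{Z{\left(0 \right)} \left(6 + 8\right) + X} = \frac{1}{\sqrt{-3 + 0} \left(6 + 8\right) + 189} = \frac{1}{\sqrt{-3} \cdot 14 + 189} = \frac{1}{i \sqrt{3} \cdot 14 + 189} = \frac{1}{14 i \sqrt{3} + 189} = \frac{1}{189 + 14 i \sqrt{3}}$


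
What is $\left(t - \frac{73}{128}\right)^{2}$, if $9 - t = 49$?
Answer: $\frac{26967249}{16384} \approx 1645.9$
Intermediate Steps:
$t = -40$ ($t = 9 - 49 = -40$)
$\left(t - \frac{73}{128}\right)^{2} = \left(-40 - \frac{73}{128}\right)^{2} = \left(- \frac{5193}{128}\right)^{2} = \frac{26967249}{16384}$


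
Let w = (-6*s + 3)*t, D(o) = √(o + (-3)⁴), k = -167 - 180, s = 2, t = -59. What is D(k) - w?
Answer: -531 + I*√266 ≈ -531.0 + 16.31*I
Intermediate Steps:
k = -347
D(o) = √(81 + o) (D(o) = √(o + 81) = √(81 + o))
w = 531 (w = (-6*2 + 3)*(-59) = (-12 + 3)*(-59) = -9*(-59) = 531)
D(k) - w = √(81 - 347) - 1*531 = √(-266) - 531 = I*√266 - 531 = -531 + I*√266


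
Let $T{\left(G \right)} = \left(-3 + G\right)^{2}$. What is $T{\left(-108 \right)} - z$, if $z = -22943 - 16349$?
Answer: $51613$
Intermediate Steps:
$z = -39292$
$T{\left(-108 \right)} - z = \left(-3 - 108\right)^{2} - -39292 = \left(-111\right)^{2} + 39292 = 12321 + 39292 = 51613$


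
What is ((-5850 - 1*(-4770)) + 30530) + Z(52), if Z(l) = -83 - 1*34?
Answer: 29333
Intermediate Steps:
Z(l) = -117 (Z(l) = -83 - 34 = -117)
((-5850 - 1*(-4770)) + 30530) + Z(52) = ((-5850 - 1*(-4770)) + 30530) - 117 = ((-5850 + 4770) + 30530) - 117 = (-1080 + 30530) - 117 = 29450 - 117 = 29333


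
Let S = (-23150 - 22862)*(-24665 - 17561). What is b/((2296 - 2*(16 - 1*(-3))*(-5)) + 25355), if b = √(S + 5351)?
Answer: √1942908063/27841 ≈ 1.5832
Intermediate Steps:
S = 1942902712 (S = -46012*(-42226) = 1942902712)
b = √1942908063 (b = √(1942902712 + 5351) = √1942908063 ≈ 44078.)
b/((2296 - 2*(16 - 1*(-3))*(-5)) + 25355) = √1942908063/((2296 - 2*(16 - 1*(-3))*(-5)) + 25355) = √1942908063/((2296 - 2*(16 + 3)*(-5)) + 25355) = √1942908063/((2296 - 2*19*(-5)) + 25355) = √1942908063/((2296 - 38*(-5)) + 25355) = √1942908063/((2296 + 190) + 25355) = √1942908063/(2486 + 25355) = √1942908063/27841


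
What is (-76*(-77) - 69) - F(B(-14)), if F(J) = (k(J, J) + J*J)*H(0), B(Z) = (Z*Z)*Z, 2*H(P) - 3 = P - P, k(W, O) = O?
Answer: -11284405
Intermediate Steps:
H(P) = 3/2 (H(P) = 3/2 + (P - P)/2 = 3/2 + (1/2)*0 = 3/2 + 0 = 3/2)
B(Z) = Z**3 (B(Z) = Z**2*Z = Z**3)
F(J) = 3*J/2 + 3*J**2/2 (F(J) = (J + J*J)*(3/2) = (J + J**2)*(3/2) = 3*J/2 + 3*J**2/2)
(-76*(-77) - 69) - F(B(-14)) = (-76*(-77) - 69) - 3*(-14)**3*(1 + (-14)**3)/2 = (5852 - 69) - 3*(-2744)*(1 - 2744)/2 = 5783 - 3*(-2744)*(-2743)/2 = 5783 - 1*11290188 = 5783 - 11290188 = -11284405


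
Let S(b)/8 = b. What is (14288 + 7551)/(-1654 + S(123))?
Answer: -21839/670 ≈ -32.596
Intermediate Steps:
S(b) = 8*b
(14288 + 7551)/(-1654 + S(123)) = (14288 + 7551)/(-1654 + 8*123) = 21839/(-1654 + 984) = 21839/(-670) = 21839*(-1/670) = -21839/670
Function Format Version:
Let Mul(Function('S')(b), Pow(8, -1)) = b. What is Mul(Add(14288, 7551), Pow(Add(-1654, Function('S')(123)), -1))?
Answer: Rational(-21839, 670) ≈ -32.596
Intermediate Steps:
Function('S')(b) = Mul(8, b)
Mul(Add(14288, 7551), Pow(Add(-1654, Function('S')(123)), -1)) = Mul(Add(14288, 7551), Pow(Add(-1654, Mul(8, 123)), -1)) = Mul(21839, Pow(Add(-1654, 984), -1)) = Mul(21839, Pow(-670, -1)) = Mul(21839, Rational(-1, 670)) = Rational(-21839, 670)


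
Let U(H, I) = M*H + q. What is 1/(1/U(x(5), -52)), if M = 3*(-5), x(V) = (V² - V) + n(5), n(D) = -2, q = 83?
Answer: -187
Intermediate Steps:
x(V) = -2 + V² - V (x(V) = (V² - V) - 2 = -2 + V² - V)
M = -15
U(H, I) = 83 - 15*H (U(H, I) = -15*H + 83 = 83 - 15*H)
1/(1/U(x(5), -52)) = 1/(1/(83 - 15*(-2 + 5² - 1*5))) = 1/(1/(83 - 15*(-2 + 25 - 5))) = 1/(1/(83 - 15*18)) = 1/(1/(83 - 270)) = 1/(1/(-187)) = 1/(-1/187) = -187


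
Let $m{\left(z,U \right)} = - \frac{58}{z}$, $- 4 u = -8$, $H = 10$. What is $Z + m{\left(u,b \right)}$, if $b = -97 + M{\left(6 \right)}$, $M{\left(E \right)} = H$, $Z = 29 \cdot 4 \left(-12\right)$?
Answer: $-1421$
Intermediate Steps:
$Z = -1392$ ($Z = 116 \left(-12\right) = -1392$)
$u = 2$ ($u = \left(- \frac{1}{4}\right) \left(-8\right) = 2$)
$M{\left(E \right)} = 10$
$b = -87$ ($b = -97 + 10 = -87$)
$Z + m{\left(u,b \right)} = -1392 - \frac{58}{2} = -1392 - 29 = -1421$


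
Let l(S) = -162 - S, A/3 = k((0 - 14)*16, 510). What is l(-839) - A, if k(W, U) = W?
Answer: 1349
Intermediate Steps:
A = -672 (A = 3*((0 - 14)*16) = 3*(-14*16) = 3*(-224) = -672)
l(-839) - A = (-162 - 1*(-839)) - 1*(-672) = (-162 + 839) + 672 = 677 + 672 = 1349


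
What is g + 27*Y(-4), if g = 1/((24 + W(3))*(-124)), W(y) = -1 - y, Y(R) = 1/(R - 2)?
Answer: -11161/2480 ≈ -4.5004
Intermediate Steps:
Y(R) = 1/(-2 + R)
g = -1/2480 (g = 1/((24 + (-1 - 1*3))*(-124)) = -1/124/(24 + (-1 - 3)) = -1/124/(24 - 4) = -1/124/20 = (1/20)*(-1/124) = -1/2480 ≈ -0.00040323)
g + 27*Y(-4) = -1/2480 + 27/(-2 - 4) = -1/2480 + 27/(-6) = -1/2480 + 27*(-1/6) = -1/2480 - 9/2 = -11161/2480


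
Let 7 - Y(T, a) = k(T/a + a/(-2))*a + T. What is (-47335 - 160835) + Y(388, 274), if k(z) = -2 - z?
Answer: -245153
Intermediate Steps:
Y(T, a) = 7 - T - a*(-2 + a/2 - T/a) (Y(T, a) = 7 - ((-2 - (T/a + a/(-2)))*a + T) = 7 - ((-2 - (T/a + a*(-½)))*a + T) = 7 - ((-2 - (T/a - a/2))*a + T) = 7 - ((-2 - (-a/2 + T/a))*a + T) = 7 - ((-2 + (a/2 - T/a))*a + T) = 7 - ((-2 + a/2 - T/a)*a + T) = 7 - (a*(-2 + a/2 - T/a) + T) = 7 - (T + a*(-2 + a/2 - T/a)) = 7 + (-T - a*(-2 + a/2 - T/a)) = 7 - T - a*(-2 + a/2 - T/a))
(-47335 - 160835) + Y(388, 274) = (-47335 - 160835) + (7 + (½)*274*(4 - 1*274)) = -208170 + (7 + (½)*274*(4 - 274)) = -208170 + (7 + (½)*274*(-270)) = -208170 + (7 - 36990) = -208170 - 36983 = -245153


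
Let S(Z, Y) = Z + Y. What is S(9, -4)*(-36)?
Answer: -180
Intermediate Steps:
S(Z, Y) = Y + Z
S(9, -4)*(-36) = (-4 + 9)*(-36) = 5*(-36) = -180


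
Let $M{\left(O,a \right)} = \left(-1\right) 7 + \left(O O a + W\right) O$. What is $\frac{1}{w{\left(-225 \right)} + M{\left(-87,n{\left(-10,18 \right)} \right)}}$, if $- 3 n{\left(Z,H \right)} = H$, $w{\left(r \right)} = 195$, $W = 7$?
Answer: $\frac{1}{3950597} \approx 2.5313 \cdot 10^{-7}$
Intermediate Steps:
$n{\left(Z,H \right)} = - \frac{H}{3}$
$M{\left(O,a \right)} = -7 + O \left(7 + a O^{2}\right)$ ($M{\left(O,a \right)} = \left(-1\right) 7 + \left(O O a + 7\right) O = -7 + \left(O^{2} a + 7\right) O = -7 + \left(a O^{2} + 7\right) O = -7 + \left(7 + a O^{2}\right) O = -7 + O \left(7 + a O^{2}\right)$)
$\frac{1}{w{\left(-225 \right)} + M{\left(-87,n{\left(-10,18 \right)} \right)}} = \frac{1}{195 + \left(-7 + 7 \left(-87\right) + \left(- \frac{1}{3}\right) 18 \left(-87\right)^{3}\right)} = \frac{1}{195 - -3950402} = \frac{1}{195 + 3950402} = \frac{1}{3950597}$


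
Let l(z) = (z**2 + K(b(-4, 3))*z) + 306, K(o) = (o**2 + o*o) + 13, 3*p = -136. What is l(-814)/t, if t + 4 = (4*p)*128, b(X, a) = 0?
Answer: -489240/17411 ≈ -28.099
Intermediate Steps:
p = -136/3 (p = (1/3)*(-136) = -136/3 ≈ -45.333)
K(o) = 13 + 2*o**2 (K(o) = (o**2 + o**2) + 13 = 2*o**2 + 13 = 13 + 2*o**2)
l(z) = 306 + z**2 + 13*z (l(z) = (z**2 + (13 + 2*0**2)*z) + 306 = (z**2 + (13 + 2*0)*z) + 306 = (z**2 + (13 + 0)*z) + 306 = (z**2 + 13*z) + 306 = 306 + z**2 + 13*z)
t = -69644/3 (t = -4 + (4*(-136/3))*128 = -4 - 544/3*128 = -4 - 69632/3 = -69644/3 ≈ -23215.)
l(-814)/t = (306 + (-814)**2 + 13*(-814))/(-69644/3) = (306 + 662596 - 10582)*(-3/69644) = 652320*(-3/69644) = -489240/17411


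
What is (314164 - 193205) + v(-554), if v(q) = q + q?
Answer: 119851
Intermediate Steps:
v(q) = 2*q
(314164 - 193205) + v(-554) = (314164 - 193205) + 2*(-554) = 120959 - 1108 = 119851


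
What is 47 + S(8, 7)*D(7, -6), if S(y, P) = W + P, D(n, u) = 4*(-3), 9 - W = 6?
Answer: -73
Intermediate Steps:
W = 3 (W = 9 - 1*6 = 9 - 6 = 3)
D(n, u) = -12
S(y, P) = 3 + P
47 + S(8, 7)*D(7, -6) = 47 + (3 + 7)*(-12) = 47 + 10*(-12) = 47 - 120 = -73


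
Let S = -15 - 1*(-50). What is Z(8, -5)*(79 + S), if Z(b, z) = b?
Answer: 912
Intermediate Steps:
S = 35 (S = -15 + 50 = 35)
Z(8, -5)*(79 + S) = 8*(79 + 35) = 8*114 = 912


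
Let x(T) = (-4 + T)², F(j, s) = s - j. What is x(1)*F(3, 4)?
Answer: 9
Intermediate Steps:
x(1)*F(3, 4) = (-4 + 1)²*(4 - 1*3) = (-3)²*(4 - 3) = 9*1 = 9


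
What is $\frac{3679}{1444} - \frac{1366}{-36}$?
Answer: $\frac{526237}{12996} \approx 40.492$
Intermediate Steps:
$\frac{3679}{1444} - \frac{1366}{-36} = 3679 \cdot \frac{1}{1444} - - \frac{683}{18} = \frac{3679}{1444} + \frac{683}{18} = \frac{526237}{12996}$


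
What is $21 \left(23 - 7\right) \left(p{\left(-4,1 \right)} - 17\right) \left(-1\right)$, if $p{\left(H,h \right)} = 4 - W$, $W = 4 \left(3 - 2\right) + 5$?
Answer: $7392$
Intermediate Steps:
$W = 9$ ($W = 4 \left(3 - 2\right) + 5 = 4 \cdot 1 + 5 = 4 + 5 = 9$)
$p{\left(H,h \right)} = -5$ ($p{\left(H,h \right)} = 4 - 9 = -5$)
$21 \left(23 - 7\right) \left(p{\left(-4,1 \right)} - 17\right) \left(-1\right) = 21 \left(23 - 7\right) \left(-5 - 17\right) \left(-1\right) = 21 \cdot 16 \left(-22\right) \left(-1\right) = 21 \left(-352\right) \left(-1\right) = \left(-7392\right) \left(-1\right) = 7392$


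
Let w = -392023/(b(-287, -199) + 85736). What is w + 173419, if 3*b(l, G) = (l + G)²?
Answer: 28521484069/164468 ≈ 1.7342e+5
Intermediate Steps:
b(l, G) = (G + l)²/3 (b(l, G) = (l + G)²/3 = (G + l)²/3)
w = -392023/164468 (w = -392023/((-199 - 287)²/3 + 85736) = -392023/((⅓)*(-486)² + 85736) = -392023/((⅓)*236196 + 85736) = -392023/(78732 + 85736) = -392023/164468 ≈ -2.3836)
w + 173419 = -392023/164468 + 173419 = 28521484069/164468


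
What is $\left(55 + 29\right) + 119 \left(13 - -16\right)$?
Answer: $3535$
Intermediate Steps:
$\left(55 + 29\right) + 119 \left(13 - -16\right) = 84 + 119 \left(13 + 16\right) = 84 + 119 \cdot 29 = 84 + 3451 = 3535$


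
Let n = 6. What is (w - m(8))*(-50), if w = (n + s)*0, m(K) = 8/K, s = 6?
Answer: 50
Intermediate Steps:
w = 0 (w = (6 + 6)*0 = 12*0 = 0)
(w - m(8))*(-50) = (0 - 8/8)*(-50) = (0 - 1*1)*(-50) = (0 - 1)*(-50) = -1*(-50) = 50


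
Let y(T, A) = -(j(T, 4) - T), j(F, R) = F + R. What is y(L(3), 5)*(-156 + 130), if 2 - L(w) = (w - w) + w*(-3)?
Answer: 104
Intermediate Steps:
L(w) = 2 + 3*w (L(w) = 2 - ((w - w) + w*(-3)) = 2 - (0 - 3*w) = 2 - (-3)*w = 2 + 3*w)
y(T, A) = -4 (y(T, A) = -((T + 4) - T) = -((4 + T) - T) = -1*4 = -4)
y(L(3), 5)*(-156 + 130) = -4*(-156 + 130) = -4*(-26) = 104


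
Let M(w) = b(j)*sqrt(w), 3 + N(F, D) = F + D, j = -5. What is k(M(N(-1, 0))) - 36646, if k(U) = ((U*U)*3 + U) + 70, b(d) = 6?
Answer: -37008 + 12*I ≈ -37008.0 + 12.0*I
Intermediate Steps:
N(F, D) = -3 + D + F (N(F, D) = -3 + (F + D) = -3 + (D + F) = -3 + D + F)
M(w) = 6*sqrt(w)
k(U) = 70 + U + 3*U**2 (k(U) = (U**2*3 + U) + 70 = (3*U**2 + U) + 70 = (U + 3*U**2) + 70 = 70 + U + 3*U**2)
k(M(N(-1, 0))) - 36646 = (70 + 6*sqrt(-3 + 0 - 1) + 3*(6*sqrt(-3 + 0 - 1))**2) - 36646 = (70 + 6*sqrt(-4) + 3*(6*sqrt(-4))**2) - 36646 = (70 + 6*(2*I) + 3*(6*(2*I))**2) - 36646 = (70 + 12*I + 3*(12*I)**2) - 36646 = (70 + 12*I + 3*(-144)) - 36646 = (70 + 12*I - 432) - 36646 = (-362 + 12*I) - 36646 = -37008 + 12*I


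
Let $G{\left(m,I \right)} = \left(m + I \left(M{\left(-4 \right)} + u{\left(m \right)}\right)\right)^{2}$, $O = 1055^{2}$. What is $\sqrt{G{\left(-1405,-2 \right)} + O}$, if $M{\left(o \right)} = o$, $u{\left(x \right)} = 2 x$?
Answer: $\sqrt{18946754} \approx 4352.8$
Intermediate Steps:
$O = 1113025$
$G{\left(m,I \right)} = \left(m + I \left(-4 + 2 m\right)\right)^{2}$
$\sqrt{G{\left(-1405,-2 \right)} + O} = \sqrt{\left(-1405 - -8 + 2 \left(-2\right) \left(-1405\right)\right)^{2} + 1113025} = \sqrt{\left(-1405 + 8 + 5620\right)^{2} + 1113025} = \sqrt{4223^{2} + 1113025} = \sqrt{17833729 + 1113025} = \sqrt{18946754}$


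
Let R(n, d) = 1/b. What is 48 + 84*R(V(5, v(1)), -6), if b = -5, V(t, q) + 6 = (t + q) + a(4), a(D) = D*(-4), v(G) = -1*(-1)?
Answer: 156/5 ≈ 31.200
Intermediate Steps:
v(G) = 1
a(D) = -4*D
V(t, q) = -22 + q + t (V(t, q) = -6 + ((t + q) - 4*4) = -6 + ((q + t) - 16) = -6 + (-16 + q + t) = -22 + q + t)
R(n, d) = -⅕ (R(n, d) = 1/(-5) = -⅕)
48 + 84*R(V(5, v(1)), -6) = 48 + 84*(-⅕) = 48 - 84/5 = 156/5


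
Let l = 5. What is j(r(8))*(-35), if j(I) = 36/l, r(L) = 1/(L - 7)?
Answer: -252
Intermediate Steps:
r(L) = 1/(-7 + L)
j(I) = 36/5
j(r(8))*(-35) = (36/5)*(-35) = -252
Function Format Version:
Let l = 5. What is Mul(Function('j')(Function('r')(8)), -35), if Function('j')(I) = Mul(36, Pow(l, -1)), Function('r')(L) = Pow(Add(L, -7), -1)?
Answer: -252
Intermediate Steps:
Function('r')(L) = Pow(Add(-7, L), -1)
Function('j')(I) = Rational(36, 5) (Function('j')(I) = Mul(36, Pow(5, -1)) = Mul(36, Rational(1, 5)) = Rational(36, 5))
Mul(Function('j')(Function('r')(8)), -35) = Mul(Rational(36, 5), -35) = -252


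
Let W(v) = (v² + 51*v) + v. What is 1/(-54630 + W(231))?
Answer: 1/10743 ≈ 9.3084e-5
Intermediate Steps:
W(v) = v² + 52*v
1/(-54630 + W(231)) = 1/(-54630 + 231*(52 + 231)) = 1/(-54630 + 231*283) = 1/(-54630 + 65373) = 1/10743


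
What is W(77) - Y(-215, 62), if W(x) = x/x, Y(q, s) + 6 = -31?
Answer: 38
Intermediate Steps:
Y(q, s) = -37 (Y(q, s) = -6 - 31 = -37)
W(x) = 1
W(77) - Y(-215, 62) = 1 - 1*(-37) = 1 + 37 = 38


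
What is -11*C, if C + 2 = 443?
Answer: -4851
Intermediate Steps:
C = 441 (C = -2 + 443 = 441)
-11*C = -11*441 = -4851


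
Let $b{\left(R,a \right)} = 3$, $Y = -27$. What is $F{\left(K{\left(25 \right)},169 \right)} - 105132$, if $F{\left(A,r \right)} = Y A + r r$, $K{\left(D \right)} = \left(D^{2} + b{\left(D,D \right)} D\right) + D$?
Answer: $-96146$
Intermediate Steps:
$K{\left(D \right)} = D^{2} + 4 D$ ($K{\left(D \right)} = \left(D^{2} + 3 D\right) + D = D^{2} + 4 D$)
$F{\left(A,r \right)} = r^{2} - 27 A$ ($F{\left(A,r \right)} = - 27 A + r r = - 27 A + r^{2} = r^{2} - 27 A$)
$F{\left(K{\left(25 \right)},169 \right)} - 105132 = \left(169^{2} - 27 \cdot 25 \left(4 + 25\right)\right) - 105132 = \left(28561 - 27 \cdot 25 \cdot 29\right) - 105132 = \left(28561 - 19575\right) - 105132 = 8986 - 105132 = -96146$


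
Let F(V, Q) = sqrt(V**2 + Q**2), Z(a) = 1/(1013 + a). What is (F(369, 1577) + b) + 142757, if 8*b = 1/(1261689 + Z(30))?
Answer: 1502879031908211/10527533024 + sqrt(2623090) ≈ 1.4438e+5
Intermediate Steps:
F(V, Q) = sqrt(Q**2 + V**2)
b = 1043/10527533024 (b = 1/(8*(1261689 + 1/(1013 + 30))) = 1/(8*(1261689 + 1/1043)) = 1/(8*(1315941628/1043)) = (1/8)*(1043/1315941628) = 1043/10527533024 ≈ 9.9074e-8)
(F(369, 1577) + b) + 142757 = (sqrt(1577**2 + 369**2) + 1043/10527533024) + 142757 = (sqrt(2486929 + 136161) + 1043/10527533024) + 142757 = (sqrt(2623090) + 1043/10527533024) + 142757 = (1043/10527533024 + sqrt(2623090)) + 142757 = 1502879031908211/10527533024 + sqrt(2623090)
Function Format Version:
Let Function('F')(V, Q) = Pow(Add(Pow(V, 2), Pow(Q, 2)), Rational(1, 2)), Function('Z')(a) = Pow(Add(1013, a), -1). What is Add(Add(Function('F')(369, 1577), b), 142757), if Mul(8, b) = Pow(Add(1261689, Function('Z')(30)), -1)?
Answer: Add(Rational(1502879031908211, 10527533024), Pow(2623090, Rational(1, 2))) ≈ 1.4438e+5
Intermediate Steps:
Function('F')(V, Q) = Pow(Add(Pow(Q, 2), Pow(V, 2)), Rational(1, 2))
b = Rational(1043, 10527533024) (b = Mul(Rational(1, 8), Pow(Add(1261689, Pow(Add(1013, 30), -1)), -1)) = Mul(Rational(1, 8), Pow(Add(1261689, Pow(1043, -1)), -1)) = Mul(Rational(1, 8), Pow(Add(1261689, Rational(1, 1043)), -1)) = Mul(Rational(1, 8), Pow(Rational(1315941628, 1043), -1)) = Mul(Rational(1, 8), Rational(1043, 1315941628)) = Rational(1043, 10527533024) ≈ 9.9074e-8)
Add(Add(Function('F')(369, 1577), b), 142757) = Add(Add(Pow(Add(Pow(1577, 2), Pow(369, 2)), Rational(1, 2)), Rational(1043, 10527533024)), 142757) = Add(Add(Pow(Add(2486929, 136161), Rational(1, 2)), Rational(1043, 10527533024)), 142757) = Add(Add(Pow(2623090, Rational(1, 2)), Rational(1043, 10527533024)), 142757) = Add(Add(Rational(1043, 10527533024), Pow(2623090, Rational(1, 2))), 142757) = Add(Rational(1502879031908211, 10527533024), Pow(2623090, Rational(1, 2)))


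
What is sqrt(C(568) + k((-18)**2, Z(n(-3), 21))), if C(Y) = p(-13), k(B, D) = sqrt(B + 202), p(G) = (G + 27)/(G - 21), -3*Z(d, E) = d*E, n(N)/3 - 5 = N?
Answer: sqrt(-119 + 289*sqrt(526))/17 ≈ 4.7458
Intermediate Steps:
n(N) = 15 + 3*N
Z(d, E) = -E*d/3 (Z(d, E) = -d*E/3 = -E*d/3)
p(G) = (27 + G)/(-21 + G)
k(B, D) = sqrt(202 + B)
C(Y) = -7/17 (C(Y) = (27 - 13)/(-21 - 13) = 14/(-34) = -1/34*14 = -7/17)
sqrt(C(568) + k((-18)**2, Z(n(-3), 21))) = sqrt(-7/17 + sqrt(202 + (-18)**2)) = sqrt(-7/17 + sqrt(202 + 324)) = sqrt(-7/17 + sqrt(526))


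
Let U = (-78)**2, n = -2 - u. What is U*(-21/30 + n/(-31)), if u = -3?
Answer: -690534/155 ≈ -4455.1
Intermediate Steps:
n = 1 (n = -2 - 1*(-3) = -2 + 3 = 1)
U = 6084
U*(-21/30 + n/(-31)) = 6084*(-21/30 + 1/(-31)) = 6084*(-21*1/30 + 1*(-1/31)) = 6084*(-7/10 - 1/31) = 6084*(-227/310) = -690534/155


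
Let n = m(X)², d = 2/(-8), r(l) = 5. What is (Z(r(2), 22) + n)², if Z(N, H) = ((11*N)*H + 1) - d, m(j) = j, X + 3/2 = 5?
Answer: 5987809/4 ≈ 1.4970e+6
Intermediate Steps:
X = 7/2 (X = -3/2 + 5 = 7/2 ≈ 3.5000)
d = -¼ (d = 2*(-⅛) = -¼ ≈ -0.25000)
Z(N, H) = 5/4 + 11*H*N (Z(N, H) = ((11*N)*H + 1) - 1*(-¼) = (11*H*N + 1) + ¼ = (1 + 11*H*N) + ¼ = 5/4 + 11*H*N)
n = 49/4 (n = (7/2)² = 49/4 ≈ 12.250)
(Z(r(2), 22) + n)² = ((5/4 + 11*22*5) + 49/4)² = ((5/4 + 1210) + 49/4)² = (4845/4 + 49/4)² = (2447/2)² = 5987809/4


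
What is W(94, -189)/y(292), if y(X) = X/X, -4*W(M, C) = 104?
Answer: -26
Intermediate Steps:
W(M, C) = -26 (W(M, C) = -¼*104 = -26)
y(X) = 1
W(94, -189)/y(292) = -26/1 = -26*1 = -26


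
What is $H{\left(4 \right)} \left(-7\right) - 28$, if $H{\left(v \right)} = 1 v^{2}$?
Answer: $-140$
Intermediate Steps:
$H{\left(v \right)} = v^{2}$
$H{\left(4 \right)} \left(-7\right) - 28 = 4^{2} \left(-7\right) - 28 = 16 \left(-7\right) - 28 = -112 - 28 = -140$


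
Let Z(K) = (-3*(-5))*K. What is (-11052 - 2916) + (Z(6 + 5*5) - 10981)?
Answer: -24484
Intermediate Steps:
Z(K) = 15*K
(-11052 - 2916) + (Z(6 + 5*5) - 10981) = (-11052 - 2916) + (15*(6 + 5*5) - 10981) = -13968 + (15*(6 + 25) - 10981) = -13968 + (15*31 - 10981) = -13968 + (465 - 10981) = -13968 - 10516 = -24484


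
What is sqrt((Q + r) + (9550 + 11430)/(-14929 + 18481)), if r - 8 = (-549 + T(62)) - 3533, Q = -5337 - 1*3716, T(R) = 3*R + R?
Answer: I*sqrt(2537750154)/444 ≈ 113.46*I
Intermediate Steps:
T(R) = 4*R
Q = -9053 (Q = -5337 - 3716 = -9053)
r = -3826 (r = 8 + ((-549 + 4*62) - 3533) = 8 + ((-549 + 248) - 3533) = 8 + (-301 - 3533) = 8 - 3834 = -3826)
sqrt((Q + r) + (9550 + 11430)/(-14929 + 18481)) = sqrt((-9053 - 3826) + (9550 + 11430)/(-14929 + 18481)) = sqrt(-12879 + 20980/3552) = sqrt(-12879 + 20980*(1/3552)) = sqrt(-12879 + 5245/888) = sqrt(-11431307/888) = I*sqrt(2537750154)/444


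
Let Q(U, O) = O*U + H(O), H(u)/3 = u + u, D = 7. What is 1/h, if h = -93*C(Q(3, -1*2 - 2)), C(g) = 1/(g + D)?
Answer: 29/93 ≈ 0.31183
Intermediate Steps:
H(u) = 6*u (H(u) = 3*(u + u) = 3*(2*u) = 6*u)
Q(U, O) = 6*O + O*U (Q(U, O) = O*U + 6*O = 6*O + O*U)
C(g) = 1/(7 + g) (C(g) = 1/(g + 7) = 1/(7 + g))
h = 93/29 (h = -93/(7 + (-1*2 - 2)*(6 + 3)) = -93/(7 + (-2 - 2)*9) = -93/(7 - 4*9) = -93/(7 - 36) = -93/(-29) = -93*(-1/29) = 93/29 ≈ 3.2069)
1/h = 1/(93/29) = 29/93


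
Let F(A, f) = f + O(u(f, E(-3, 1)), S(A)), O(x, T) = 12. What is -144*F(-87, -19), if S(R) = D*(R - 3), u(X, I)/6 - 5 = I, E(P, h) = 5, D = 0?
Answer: 1008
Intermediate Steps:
u(X, I) = 30 + 6*I
S(R) = 0 (S(R) = 0*(R - 3) = 0*(-3 + R) = 0)
F(A, f) = 12 + f (F(A, f) = f + 12 = 12 + f)
-144*F(-87, -19) = -144*(12 - 19) = -144*(-7) = 1008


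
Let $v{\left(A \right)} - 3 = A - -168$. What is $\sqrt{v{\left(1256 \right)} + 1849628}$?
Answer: $\sqrt{1851055} \approx 1360.5$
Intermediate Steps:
$v{\left(A \right)} = 171 + A$ ($v{\left(A \right)} = 3 + \left(A - -168\right) = 3 + \left(A + 168\right) = 3 + \left(168 + A\right) = 171 + A$)
$\sqrt{v{\left(1256 \right)} + 1849628} = \sqrt{\left(171 + 1256\right) + 1849628} = \sqrt{1427 + 1849628} = \sqrt{1851055}$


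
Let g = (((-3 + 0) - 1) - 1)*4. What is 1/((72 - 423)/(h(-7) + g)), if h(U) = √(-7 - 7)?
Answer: 20/351 - I*√14/351 ≈ 0.05698 - 0.01066*I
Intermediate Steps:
h(U) = I*√14 (h(U) = √(-14) = I*√14)
g = -20 (g = ((-3 - 1) - 1)*4 = (-4 - 1)*4 = -5*4 = -20)
1/((72 - 423)/(h(-7) + g)) = 1/((72 - 423)/(I*√14 - 20)) = 1/(-351/(-20 + I*√14)) = 20/351 - I*√14/351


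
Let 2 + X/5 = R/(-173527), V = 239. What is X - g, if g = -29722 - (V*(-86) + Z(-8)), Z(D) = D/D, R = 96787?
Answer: 1588849858/173527 ≈ 9156.2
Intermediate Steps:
Z(D) = 1
g = -9169 (g = -29722 - (239*(-86) + 1) = -29722 - (-20554 + 1) = -29722 - 1*(-20553) = -29722 + 20553 = -9169)
X = -2219205/173527 (X = -10 + 5*(96787/(-173527)) = -10 + 5*(96787*(-1/173527)) = -10 + 5*(-96787/173527) = -10 - 483935/173527 = -2219205/173527 ≈ -12.789)
X - g = -2219205/173527 - 1*(-9169) = -2219205/173527 + 9169 = 1588849858/173527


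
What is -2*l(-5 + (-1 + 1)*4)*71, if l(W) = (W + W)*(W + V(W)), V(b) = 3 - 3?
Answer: -7100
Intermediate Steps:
V(b) = 0
l(W) = 2*W**2 (l(W) = (W + W)*(W + 0) = (2*W)*W = 2*W**2)
-2*l(-5 + (-1 + 1)*4)*71 = -4*(-5 + (-1 + 1)*4)**2*71 = -4*(-5 + 0*4)**2*71 = -4*(-5 + 0)**2*71 = -4*(-5)**2*71 = -4*25*71 = -2*50*71 = -100*71 = -7100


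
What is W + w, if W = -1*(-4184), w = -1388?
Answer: 2796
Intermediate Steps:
W = 4184
W + w = 4184 - 1388 = 2796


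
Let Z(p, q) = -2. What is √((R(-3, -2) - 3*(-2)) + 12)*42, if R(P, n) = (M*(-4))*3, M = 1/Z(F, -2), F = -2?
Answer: 84*√6 ≈ 205.76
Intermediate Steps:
M = -½ (M = 1/(-2) = -½ ≈ -0.50000)
R(P, n) = 6 (R(P, n) = -½*(-4)*3 = 2*3 = 6)
√((R(-3, -2) - 3*(-2)) + 12)*42 = √((6 - 3*(-2)) + 12)*42 = √((6 + 6) + 12)*42 = √(12 + 12)*42 = √24*42 = (2*√6)*42 = 84*√6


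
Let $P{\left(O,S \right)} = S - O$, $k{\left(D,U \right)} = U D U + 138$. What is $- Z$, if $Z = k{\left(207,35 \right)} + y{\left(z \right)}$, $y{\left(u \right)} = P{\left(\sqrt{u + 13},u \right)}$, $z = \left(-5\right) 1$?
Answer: $-253708 + 2 \sqrt{2} \approx -2.5371 \cdot 10^{5}$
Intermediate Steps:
$z = -5$
$k{\left(D,U \right)} = 138 + D U^{2}$ ($k{\left(D,U \right)} = D U U + 138 = D U^{2} + 138 = 138 + D U^{2}$)
$y{\left(u \right)} = u - \sqrt{13 + u}$ ($y{\left(u \right)} = u - \sqrt{u + 13} = u - \sqrt{13 + u}$)
$Z = 253708 - 2 \sqrt{2}$ ($Z = \left(138 + 207 \cdot 35^{2}\right) - \left(5 + \sqrt{13 - 5}\right) = \left(138 + 207 \cdot 1225\right) - \left(5 + \sqrt{8}\right) = \left(138 + 253575\right) - \left(5 + 2 \sqrt{2}\right) = 253713 - \left(5 + 2 \sqrt{2}\right) = 253708 - 2 \sqrt{2} \approx 2.5371 \cdot 10^{5}$)
$- Z = - (253708 - 2 \sqrt{2}) = -253708 + 2 \sqrt{2}$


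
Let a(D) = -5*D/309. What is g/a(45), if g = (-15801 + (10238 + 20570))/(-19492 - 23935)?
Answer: 1545721/3257025 ≈ 0.47458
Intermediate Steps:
g = -15007/43427 (g = (-15801 + 30808)/(-43427) = 15007*(-1/43427) = -15007/43427 ≈ -0.34557)
a(D) = -5*D/309 (a(D) = -5*D*(1/309) = -5*D/309)
g/a(45) = -15007/(43427*((-5/309*45))) = -15007/(43427*(-75/103)) = -15007/43427*(-103/75) = 1545721/3257025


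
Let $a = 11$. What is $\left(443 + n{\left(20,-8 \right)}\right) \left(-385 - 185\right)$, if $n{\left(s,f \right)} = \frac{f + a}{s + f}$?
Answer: $- \frac{505305}{2} \approx -2.5265 \cdot 10^{5}$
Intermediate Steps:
$n{\left(s,f \right)} = \frac{11 + f}{f + s}$ ($n{\left(s,f \right)} = \frac{f + 11}{s + f} = \frac{11 + f}{f + s}$)
$\left(443 + n{\left(20,-8 \right)}\right) \left(-385 - 185\right) = \left(443 + \frac{11 - 8}{-8 + 20}\right) \left(-385 - 185\right) = \left(443 + \frac{1}{12} \cdot 3\right) \left(-570\right) = \left(443 + \frac{1}{4}\right) \left(-570\right) = \frac{1773}{4} \left(-570\right) = - \frac{505305}{2}$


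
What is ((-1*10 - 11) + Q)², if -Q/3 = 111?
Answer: 125316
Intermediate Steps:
Q = -333 (Q = -3*111 = -333)
((-1*10 - 11) + Q)² = ((-1*10 - 11) - 333)² = ((-10 - 11) - 333)² = (-21 - 333)² = (-354)² = 125316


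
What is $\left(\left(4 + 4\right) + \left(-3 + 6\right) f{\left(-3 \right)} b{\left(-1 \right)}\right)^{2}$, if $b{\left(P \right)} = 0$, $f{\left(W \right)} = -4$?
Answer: $64$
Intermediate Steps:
$\left(\left(4 + 4\right) + \left(-3 + 6\right) f{\left(-3 \right)} b{\left(-1 \right)}\right)^{2} = \left(\left(4 + 4\right) + \left(-3 + 6\right) \left(-4\right) 0\right)^{2} = \left(8 + 3 \left(-4\right) 0\right)^{2} = \left(8 - 0\right)^{2} = \left(8 + 0\right)^{2} = 8^{2} = 64$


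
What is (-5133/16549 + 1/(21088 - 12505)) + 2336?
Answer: 331761556522/142040067 ≈ 2335.7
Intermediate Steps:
(-5133/16549 + 1/(21088 - 12505)) + 2336 = (-5133*1/16549 + 1/8583) + 2336 = (-5133/16549 + 1/8583) + 2336 = -44039990/142040067 + 2336 = 331761556522/142040067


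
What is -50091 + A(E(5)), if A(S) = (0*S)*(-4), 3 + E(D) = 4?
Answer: -50091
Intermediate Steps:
E(D) = 1 (E(D) = -3 + 4 = 1)
A(S) = 0 (A(S) = 0*(-4) = 0)
-50091 + A(E(5)) = -50091 + 0 = -50091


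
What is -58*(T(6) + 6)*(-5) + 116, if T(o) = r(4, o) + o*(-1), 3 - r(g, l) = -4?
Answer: 2146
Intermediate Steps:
r(g, l) = 7 (r(g, l) = 3 - 1*(-4) = 3 + 4 = 7)
T(o) = 7 - o (T(o) = 7 + o*(-1) = 7 - o)
-58*(T(6) + 6)*(-5) + 116 = -58*((7 - 1*6) + 6)*(-5) + 116 = -58*((7 - 6) + 6)*(-5) + 116 = -58*(1 + 6)*(-5) + 116 = -406*(-5) + 116 = -58*(-35) + 116 = 2030 + 116 = 2146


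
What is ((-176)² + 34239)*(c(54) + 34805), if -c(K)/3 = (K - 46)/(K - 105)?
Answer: 38587258995/17 ≈ 2.2698e+9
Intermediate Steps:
c(K) = -3*(-46 + K)/(-105 + K) (c(K) = -3*(K - 46)/(K - 105) = -3*(-46 + K)/(-105 + K))
((-176)² + 34239)*(c(54) + 34805) = ((-176)² + 34239)*(3*(46 - 1*54)/(-105 + 54) + 34805) = (30976 + 34239)*(3*(46 - 54)/(-51) + 34805) = 65215*(3*(-1/51)*(-8) + 34805) = 65215*(8/17 + 34805) = 65215*(591693/17) = 38587258995/17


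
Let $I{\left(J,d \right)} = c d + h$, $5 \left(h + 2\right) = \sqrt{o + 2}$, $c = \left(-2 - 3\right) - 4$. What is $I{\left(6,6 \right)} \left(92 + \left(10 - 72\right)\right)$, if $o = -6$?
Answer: $-1680 + 12 i \approx -1680.0 + 12.0 i$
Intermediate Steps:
$c = -9$ ($c = -5 - 4 = -9$)
$h = -2 + \frac{2 i}{5}$ ($h = -2 + \frac{\sqrt{-6 + 2}}{5} = -2 + \frac{\sqrt{-4}}{5} = -2 + \frac{2 i}{5} \approx -2.0 + 0.4 i$)
$I{\left(J,d \right)} = -2 - 9 d + \frac{2 i}{5}$ ($I{\left(J,d \right)} = - 9 d - \left(2 - \frac{2 i}{5}\right) = -2 - 9 d + \frac{2 i}{5}$)
$I{\left(6,6 \right)} \left(92 + \left(10 - 72\right)\right) = \left(-2 - 54 + \frac{2 i}{5}\right) \left(92 + \left(10 - 72\right)\right) = \left(-2 - 54 + \frac{2 i}{5}\right) \left(92 - 62\right) = \left(-56 + \frac{2 i}{5}\right) 30 = -1680 + 12 i$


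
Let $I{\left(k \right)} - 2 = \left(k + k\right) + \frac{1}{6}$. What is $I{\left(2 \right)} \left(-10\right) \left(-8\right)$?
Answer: $\frac{1480}{3} \approx 493.33$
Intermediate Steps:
$I{\left(k \right)} = \frac{13}{6} + 2 k$ ($I{\left(k \right)} = 2 + \left(\left(k + k\right) + \frac{1}{6}\right) = 2 + \left(2 k + \frac{1}{6}\right) = 2 + \left(\frac{1}{6} + 2 k\right) = \frac{13}{6} + 2 k$)
$I{\left(2 \right)} \left(-10\right) \left(-8\right) = \left(\frac{13}{6} + 2 \cdot 2\right) \left(-10\right) \left(-8\right) = \left(\frac{13}{6} + 4\right) \left(-10\right) \left(-8\right) = \frac{37}{6} \left(-10\right) \left(-8\right) = \left(- \frac{185}{3}\right) \left(-8\right) = \frac{1480}{3}$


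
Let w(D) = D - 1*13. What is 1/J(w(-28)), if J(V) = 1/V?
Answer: -41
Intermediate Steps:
w(D) = -13 + D (w(D) = D - 13 = -13 + D)
1/J(w(-28)) = 1/(1/(-13 - 28)) = 1/(1/(-41)) = 1/(-1/41) = -41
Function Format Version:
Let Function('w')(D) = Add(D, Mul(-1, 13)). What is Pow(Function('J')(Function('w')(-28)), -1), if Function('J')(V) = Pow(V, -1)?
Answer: -41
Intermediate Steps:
Function('w')(D) = Add(-13, D) (Function('w')(D) = Add(D, -13) = Add(-13, D))
Pow(Function('J')(Function('w')(-28)), -1) = Pow(Pow(Add(-13, -28), -1), -1) = Pow(Pow(-41, -1), -1) = Pow(Rational(-1, 41), -1) = -41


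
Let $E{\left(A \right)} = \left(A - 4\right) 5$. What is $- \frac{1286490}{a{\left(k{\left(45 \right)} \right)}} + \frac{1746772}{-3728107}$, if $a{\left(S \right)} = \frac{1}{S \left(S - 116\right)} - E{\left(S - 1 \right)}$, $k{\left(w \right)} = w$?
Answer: $\frac{15322654547249078}{2382264101107} \approx 6432.0$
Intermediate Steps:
$E{\left(A \right)} = -20 + 5 A$ ($E{\left(A \right)} = \left(-4 + A\right) 5 = -20 + 5 A$)
$a{\left(S \right)} = 25 - 5 S + \frac{1}{S \left(-116 + S\right)}$ ($a{\left(S \right)} = \frac{1}{S \left(S - 116\right)} - \left(-20 + 5 \left(S - 1\right)\right) = \frac{1}{S \left(-116 + S\right)} - \left(-20 + 5 \left(S - 1\right)\right) = \frac{1}{S \left(-116 + S\right)} - \left(-20 + 5 \left(-1 + S\right)\right) = \frac{1}{S \left(-116 + S\right)} - \left(-20 + \left(-5 + 5 S\right)\right) = \frac{1}{S \left(-116 + S\right)} - \left(-25 + 5 S\right) = 25 - 5 S + \frac{1}{S \left(-116 + S\right)}$)
$- \frac{1286490}{a{\left(k{\left(45 \right)} \right)}} + \frac{1746772}{-3728107} = - \frac{1286490}{\frac{1}{45} \frac{1}{-116 + 45} \left(1 - 130500 - 5 \cdot 45^{3} + 605 \cdot 45^{2}\right)} + \frac{1746772}{-3728107} = - \frac{1286490}{\frac{1}{45} \frac{1}{-71} \left(1 - 130500 - 455625 + 605 \cdot 2025\right)} + 1746772 \left(- \frac{1}{3728107}\right) = - \frac{1286490}{\frac{1}{45} \left(- \frac{1}{71}\right) \left(1 - 130500 - 455625 + 1225125\right)} - \frac{1746772}{3728107} = - \frac{1286490}{\frac{1}{45} \left(- \frac{1}{71}\right) 639001} - \frac{1746772}{3728107} = - \frac{1286490}{- \frac{639001}{3195}} - \frac{1746772}{3728107} = \left(-1286490\right) \left(- \frac{3195}{639001}\right) - \frac{1746772}{3728107} = \frac{4110335550}{639001} - \frac{1746772}{3728107} = \frac{15322654547249078}{2382264101107}$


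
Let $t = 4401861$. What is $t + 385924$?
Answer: $4787785$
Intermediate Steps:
$t + 385924 = 4401861 + 385924 = 4787785$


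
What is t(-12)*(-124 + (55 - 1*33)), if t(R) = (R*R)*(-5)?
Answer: 73440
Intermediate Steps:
t(R) = -5*R² (t(R) = R²*(-5) = -5*R²)
t(-12)*(-124 + (55 - 1*33)) = (-5*(-12)²)*(-124 + (55 - 1*33)) = (-5*144)*(-124 + (55 - 33)) = -720*(-124 + 22) = -720*(-102) = 73440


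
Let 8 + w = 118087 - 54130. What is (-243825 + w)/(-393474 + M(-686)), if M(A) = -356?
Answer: 89938/196915 ≈ 0.45674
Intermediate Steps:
w = 63949 (w = -8 + (118087 - 54130) = -8 + 63957 = 63949)
(-243825 + w)/(-393474 + M(-686)) = (-243825 + 63949)/(-393474 - 356) = -179876/(-393830) = -179876*(-1/393830) = 89938/196915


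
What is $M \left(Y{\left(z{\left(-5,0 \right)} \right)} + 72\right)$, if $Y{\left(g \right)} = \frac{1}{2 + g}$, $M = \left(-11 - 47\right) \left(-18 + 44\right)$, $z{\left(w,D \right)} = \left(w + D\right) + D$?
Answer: $- \frac{324220}{3} \approx -1.0807 \cdot 10^{5}$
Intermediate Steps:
$z{\left(w,D \right)} = w + 2 D$ ($z{\left(w,D \right)} = \left(D + w\right) + D = w + 2 D$)
$M = -1508$ ($M = \left(-58\right) 26 = -1508$)
$M \left(Y{\left(z{\left(-5,0 \right)} \right)} + 72\right) = - 1508 \left(\frac{1}{2 + \left(-5 + 2 \cdot 0\right)} + 72\right) = - 1508 \left(\frac{1}{2 + \left(-5 + 0\right)} + 72\right) = - 1508 \left(\frac{1}{2 - 5} + 72\right) = - 1508 \left(\frac{1}{-3} + 72\right) = - 1508 \left(- \frac{1}{3} + 72\right) = \left(-1508\right) \frac{215}{3} = - \frac{324220}{3}$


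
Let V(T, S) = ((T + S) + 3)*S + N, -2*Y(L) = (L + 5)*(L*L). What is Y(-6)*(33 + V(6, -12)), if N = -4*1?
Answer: 1170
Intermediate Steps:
N = -4
Y(L) = -L²*(5 + L)/2 (Y(L) = -(L + 5)*L*L/2 = -(5 + L)*L²/2 = -L²*(5 + L)/2)
V(T, S) = -4 + S*(3 + S + T) (V(T, S) = ((T + S) + 3)*S - 4 = ((S + T) + 3)*S - 4 = (3 + S + T)*S - 4 = S*(3 + S + T) - 4 = -4 + S*(3 + S + T))
Y(-6)*(33 + V(6, -12)) = ((½)*(-6)²*(-5 - 1*(-6)))*(33 + (-4 + (-12)² + 3*(-12) - 12*6)) = ((½)*36*(-5 + 6))*(33 + (-4 + 144 - 36 - 72)) = ((½)*36*1)*(33 + 32) = 18*65 = 1170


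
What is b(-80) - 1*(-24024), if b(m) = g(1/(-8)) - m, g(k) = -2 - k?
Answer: 192817/8 ≈ 24102.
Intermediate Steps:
b(m) = -15/8 - m (b(m) = (-2 - 1/(-8)) - m = (-2 - 1*(-⅛)) - m = (-2 + ⅛) - m = -15/8 - m)
b(-80) - 1*(-24024) = (-15/8 - 1*(-80)) - 1*(-24024) = (-15/8 + 80) + 24024 = 625/8 + 24024 = 192817/8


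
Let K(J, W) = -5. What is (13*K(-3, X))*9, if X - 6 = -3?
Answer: -585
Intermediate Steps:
X = 3 (X = 6 - 3 = 3)
(13*K(-3, X))*9 = (13*(-5))*9 = -65*9 = -585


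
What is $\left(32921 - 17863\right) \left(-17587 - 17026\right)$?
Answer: $-521202554$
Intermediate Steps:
$\left(32921 - 17863\right) \left(-17587 - 17026\right) = 15058 \left(-34613\right) = -521202554$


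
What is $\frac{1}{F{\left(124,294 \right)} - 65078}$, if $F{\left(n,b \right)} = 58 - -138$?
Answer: $- \frac{1}{64882} \approx -1.5413 \cdot 10^{-5}$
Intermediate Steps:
$F{\left(n,b \right)} = 196$ ($F{\left(n,b \right)} = 58 + 138 = 196$)
$\frac{1}{F{\left(124,294 \right)} - 65078} = \frac{1}{196 - 65078} = \frac{1}{-64882} = - \frac{1}{64882}$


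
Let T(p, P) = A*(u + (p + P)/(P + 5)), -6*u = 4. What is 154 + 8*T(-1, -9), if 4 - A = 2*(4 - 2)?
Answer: 154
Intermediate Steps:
u = -⅔ (u = -⅙*4 = -⅔ ≈ -0.66667)
A = 0 (A = 4 - 2*(4 - 2) = 4 - 2*2 = 4 - 1*4 = 4 - 4 = 0)
T(p, P) = 0 (T(p, P) = 0*(-⅔ + (p + P)/(P + 5)) = 0*(-⅔ + (P + p)/(5 + P)) = 0)
154 + 8*T(-1, -9) = 154 + 8*0 = 154 + 0 = 154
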